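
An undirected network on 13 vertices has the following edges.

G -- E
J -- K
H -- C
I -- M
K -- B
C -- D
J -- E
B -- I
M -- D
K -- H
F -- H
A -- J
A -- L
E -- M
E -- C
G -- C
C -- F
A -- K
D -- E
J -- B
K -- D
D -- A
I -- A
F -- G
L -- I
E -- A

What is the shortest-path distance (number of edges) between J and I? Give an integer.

2

One shortest route is J – A – I, which uses 2 edges, and J and I are not directly tied, so nothing shorter exists. So d(J,I) = 2.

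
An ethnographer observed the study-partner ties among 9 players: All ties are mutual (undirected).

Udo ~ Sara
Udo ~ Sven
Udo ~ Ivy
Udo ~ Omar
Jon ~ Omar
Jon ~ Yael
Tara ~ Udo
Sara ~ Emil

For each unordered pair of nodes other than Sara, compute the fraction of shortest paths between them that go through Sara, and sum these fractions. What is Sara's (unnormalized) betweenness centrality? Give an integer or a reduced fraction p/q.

7

Pairs whose geodesics pass through Sara — Udo–Emil: 1; Jon–Emil: 1; Emil–Yael: 1; Emil–Tara: 1; Emil–Ivy: 1; Emil–Omar: 1; Emil–Sven: 1.
All other pairs contribute 0.
Summing the contributions gives betweenness(Sara) = 7.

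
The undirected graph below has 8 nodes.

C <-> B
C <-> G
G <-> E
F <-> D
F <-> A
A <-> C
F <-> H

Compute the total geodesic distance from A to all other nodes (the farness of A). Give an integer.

Distances from A: B:2, C:1, D:2, E:3, F:1, G:2, H:2.
Sum = 2 + 1 + 2 + 3 + 1 + 2 + 2 = 13.

13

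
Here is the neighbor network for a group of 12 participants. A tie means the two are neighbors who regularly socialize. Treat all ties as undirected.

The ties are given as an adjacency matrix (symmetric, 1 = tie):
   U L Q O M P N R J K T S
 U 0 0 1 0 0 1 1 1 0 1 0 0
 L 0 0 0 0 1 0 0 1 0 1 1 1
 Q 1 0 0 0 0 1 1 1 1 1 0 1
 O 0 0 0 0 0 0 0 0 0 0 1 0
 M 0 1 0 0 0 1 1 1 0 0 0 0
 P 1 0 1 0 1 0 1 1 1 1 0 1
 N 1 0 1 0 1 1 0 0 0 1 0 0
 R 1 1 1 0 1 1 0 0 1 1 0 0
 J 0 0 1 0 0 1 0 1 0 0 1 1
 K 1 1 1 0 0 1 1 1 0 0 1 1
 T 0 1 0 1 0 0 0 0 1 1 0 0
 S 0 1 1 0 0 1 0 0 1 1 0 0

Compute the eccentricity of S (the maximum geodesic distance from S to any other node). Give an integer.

3

Distances from S: J:1, K:1, L:1, M:2, N:2, O:3, P:1, Q:1, R:2, T:2, U:2.
The largest is 3 (to O), so the eccentricity of S is 3.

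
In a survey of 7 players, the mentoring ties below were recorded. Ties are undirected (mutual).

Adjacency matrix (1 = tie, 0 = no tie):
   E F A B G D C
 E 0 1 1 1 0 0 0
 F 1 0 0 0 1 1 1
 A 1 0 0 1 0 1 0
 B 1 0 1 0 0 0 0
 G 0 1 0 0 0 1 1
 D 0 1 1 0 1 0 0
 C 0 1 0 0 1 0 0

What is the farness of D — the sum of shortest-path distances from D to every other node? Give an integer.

Distances from D: A:1, B:2, C:2, E:2, F:1, G:1.
Sum = 1 + 2 + 2 + 2 + 1 + 1 = 9.

9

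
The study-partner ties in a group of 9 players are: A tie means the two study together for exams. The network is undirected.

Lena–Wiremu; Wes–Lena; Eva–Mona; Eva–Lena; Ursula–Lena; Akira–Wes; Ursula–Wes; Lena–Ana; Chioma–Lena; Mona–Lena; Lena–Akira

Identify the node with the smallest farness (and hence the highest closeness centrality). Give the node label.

Farness (sum of distances to all others) for each node — Akira:14, Ana:15, Chioma:15, Eva:14, Lena:8, Mona:14, Ursula:14, Wes:13, Wiremu:15.
The smallest farness is 8, for Lena, so Lena has the highest closeness.

Lena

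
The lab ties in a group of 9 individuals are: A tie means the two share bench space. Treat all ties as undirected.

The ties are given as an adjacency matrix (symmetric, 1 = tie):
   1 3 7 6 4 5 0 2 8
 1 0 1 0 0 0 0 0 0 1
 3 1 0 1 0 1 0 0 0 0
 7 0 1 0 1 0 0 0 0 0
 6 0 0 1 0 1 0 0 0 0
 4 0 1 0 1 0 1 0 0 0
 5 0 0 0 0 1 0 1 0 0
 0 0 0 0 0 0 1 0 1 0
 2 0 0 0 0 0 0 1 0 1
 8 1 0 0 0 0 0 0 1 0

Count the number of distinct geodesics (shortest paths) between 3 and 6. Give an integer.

The shortest distance is 2. The length-2 paths are: 3–7–6; 3–4–6.
That gives 2 distinct shortest paths.

2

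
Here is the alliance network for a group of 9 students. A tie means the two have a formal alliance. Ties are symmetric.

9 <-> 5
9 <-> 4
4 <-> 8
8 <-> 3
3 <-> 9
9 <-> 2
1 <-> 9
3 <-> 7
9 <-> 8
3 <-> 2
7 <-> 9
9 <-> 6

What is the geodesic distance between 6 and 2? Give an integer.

2

One shortest route is 6 – 9 – 2, which uses 2 edges, and 6 and 2 are not directly tied, so nothing shorter exists. So d(6,2) = 2.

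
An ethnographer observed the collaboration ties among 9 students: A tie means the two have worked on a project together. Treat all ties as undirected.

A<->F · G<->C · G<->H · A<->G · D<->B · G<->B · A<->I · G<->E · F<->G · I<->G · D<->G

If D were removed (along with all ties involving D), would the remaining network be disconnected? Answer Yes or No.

Even without D, every remaining node can still reach every other (the residual graph is connected), so D is not a cut vertex.

No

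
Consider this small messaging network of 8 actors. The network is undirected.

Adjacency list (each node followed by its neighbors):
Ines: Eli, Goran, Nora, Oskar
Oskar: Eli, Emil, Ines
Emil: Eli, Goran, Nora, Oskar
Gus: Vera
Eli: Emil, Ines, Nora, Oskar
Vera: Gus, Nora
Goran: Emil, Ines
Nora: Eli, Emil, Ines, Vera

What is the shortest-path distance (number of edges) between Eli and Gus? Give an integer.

One shortest route is Eli – Nora – Vera – Gus, which uses 3 edges, and at distance 2 from Eli we only reach {Goran, Vera}, which does not include Gus. So d(Eli,Gus) = 3.

3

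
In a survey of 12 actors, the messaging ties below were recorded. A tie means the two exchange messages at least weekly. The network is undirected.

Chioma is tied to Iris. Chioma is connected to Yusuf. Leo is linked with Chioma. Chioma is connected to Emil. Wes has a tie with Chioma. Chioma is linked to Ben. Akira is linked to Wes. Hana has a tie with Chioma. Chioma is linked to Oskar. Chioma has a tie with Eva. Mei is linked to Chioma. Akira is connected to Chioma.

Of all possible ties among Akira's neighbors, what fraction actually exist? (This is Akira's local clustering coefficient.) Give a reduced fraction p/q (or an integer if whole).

1

Akira's neighbors: Chioma and Wes (k = 2).
Possible neighbor pairs: C(2,2) = 1. Edges among them: Chioma–Wes → e = 1.
Clustering(Akira) = 1/1.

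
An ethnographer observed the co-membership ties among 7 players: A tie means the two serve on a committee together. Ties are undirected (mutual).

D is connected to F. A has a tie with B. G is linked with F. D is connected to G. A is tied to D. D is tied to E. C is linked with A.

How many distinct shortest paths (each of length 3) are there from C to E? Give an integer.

The shortest distance is 3, and the only length-3 path is C–A–D–E. So there is exactly 1 shortest path.

1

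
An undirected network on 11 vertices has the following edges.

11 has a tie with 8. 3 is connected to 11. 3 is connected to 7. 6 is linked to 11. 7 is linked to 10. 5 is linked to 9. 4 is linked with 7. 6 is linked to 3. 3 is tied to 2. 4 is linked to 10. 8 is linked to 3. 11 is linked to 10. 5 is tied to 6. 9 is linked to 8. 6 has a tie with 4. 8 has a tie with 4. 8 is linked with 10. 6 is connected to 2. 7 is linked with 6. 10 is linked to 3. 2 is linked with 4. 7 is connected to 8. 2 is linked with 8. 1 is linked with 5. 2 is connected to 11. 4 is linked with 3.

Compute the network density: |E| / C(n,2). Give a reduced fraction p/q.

26/55

There are 26 edges and 11 nodes, so the maximum possible is C(11,2) = 55.
Density = 26/55.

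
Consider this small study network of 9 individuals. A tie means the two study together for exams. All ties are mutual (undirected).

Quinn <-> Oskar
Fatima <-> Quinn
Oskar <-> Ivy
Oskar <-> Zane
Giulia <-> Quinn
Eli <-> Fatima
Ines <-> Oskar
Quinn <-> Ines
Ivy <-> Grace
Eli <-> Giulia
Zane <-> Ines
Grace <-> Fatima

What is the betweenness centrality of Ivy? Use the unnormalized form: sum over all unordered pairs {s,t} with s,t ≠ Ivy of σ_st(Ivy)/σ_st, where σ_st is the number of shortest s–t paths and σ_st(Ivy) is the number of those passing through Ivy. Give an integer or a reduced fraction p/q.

5/2

Pairs whose geodesics pass through Ivy — Ines–Grace: 1/2; Zane–Grace: 1; Oskar–Grace: 1.
All other pairs contribute 0.
Summing the contributions gives betweenness(Ivy) = 5/2.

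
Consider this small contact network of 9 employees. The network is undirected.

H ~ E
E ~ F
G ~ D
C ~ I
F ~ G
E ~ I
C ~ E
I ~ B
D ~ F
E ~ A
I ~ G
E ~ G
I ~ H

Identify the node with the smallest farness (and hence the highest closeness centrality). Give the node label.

E

Farness (sum of distances to all others) for each node — A:17, B:18, C:15, D:18, E:10, F:14, G:12, H:15, I:11.
The smallest farness is 10, for E, so E has the highest closeness.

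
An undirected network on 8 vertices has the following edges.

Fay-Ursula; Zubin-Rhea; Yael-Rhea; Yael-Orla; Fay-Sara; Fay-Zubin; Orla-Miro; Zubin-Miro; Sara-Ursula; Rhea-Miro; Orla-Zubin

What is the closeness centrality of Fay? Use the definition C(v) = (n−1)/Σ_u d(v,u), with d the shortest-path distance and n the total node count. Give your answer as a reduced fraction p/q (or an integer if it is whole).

Distances from Fay: Miro:2, Orla:2, Rhea:2, Sara:1, Ursula:1, Yael:3, Zubin:1. Sum = 12.
n = 8, so closeness = 7/12.

7/12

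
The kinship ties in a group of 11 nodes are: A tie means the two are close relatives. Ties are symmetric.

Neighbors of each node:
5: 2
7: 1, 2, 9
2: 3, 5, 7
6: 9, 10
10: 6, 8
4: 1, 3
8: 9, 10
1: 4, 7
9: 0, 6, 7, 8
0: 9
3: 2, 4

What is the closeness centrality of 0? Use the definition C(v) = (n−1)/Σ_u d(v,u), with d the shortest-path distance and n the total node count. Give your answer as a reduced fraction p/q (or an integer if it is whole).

Distances from 0: 1:3, 2:3, 3:4, 4:4, 5:4, 6:2, 7:2, 8:2, 9:1, 10:3. Sum = 28.
n = 11, so closeness = 10/28 = 5/14.

5/14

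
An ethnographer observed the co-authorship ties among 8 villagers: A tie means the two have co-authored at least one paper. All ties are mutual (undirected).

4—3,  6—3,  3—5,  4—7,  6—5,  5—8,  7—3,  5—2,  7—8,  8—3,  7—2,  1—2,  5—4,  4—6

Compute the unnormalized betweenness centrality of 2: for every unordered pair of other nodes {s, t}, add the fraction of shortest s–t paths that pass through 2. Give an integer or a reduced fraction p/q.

25/4

Pairs whose geodesics pass through 2 — 5–7: 1/4; 5–1: 1; 6–1: 1; 4–1: 2/2; 8–1: 2/2; 3–1: 2/2; 7–1: 1.
All other pairs contribute 0.
Summing the contributions gives betweenness(2) = 25/4.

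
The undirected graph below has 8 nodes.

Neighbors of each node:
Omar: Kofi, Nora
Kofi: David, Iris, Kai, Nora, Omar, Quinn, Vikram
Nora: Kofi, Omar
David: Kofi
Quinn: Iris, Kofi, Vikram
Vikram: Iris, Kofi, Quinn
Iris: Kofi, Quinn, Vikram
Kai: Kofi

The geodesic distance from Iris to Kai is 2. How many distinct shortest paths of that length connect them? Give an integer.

The shortest distance is 2, and the only length-2 path is Iris–Kofi–Kai. So there is exactly 1 shortest path.

1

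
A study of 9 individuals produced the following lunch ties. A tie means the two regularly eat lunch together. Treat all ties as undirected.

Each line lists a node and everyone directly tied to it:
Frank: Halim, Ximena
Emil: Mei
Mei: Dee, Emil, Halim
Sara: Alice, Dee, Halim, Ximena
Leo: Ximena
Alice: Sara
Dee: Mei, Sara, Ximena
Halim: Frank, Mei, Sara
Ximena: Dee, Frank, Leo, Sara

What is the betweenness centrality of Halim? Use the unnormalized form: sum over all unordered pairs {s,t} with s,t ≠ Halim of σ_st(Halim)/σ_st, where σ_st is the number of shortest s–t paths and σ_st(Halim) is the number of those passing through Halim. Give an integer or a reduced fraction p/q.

Pairs whose geodesics pass through Halim — Sara–Frank: 1/2; Sara–Emil: 1/2; Sara–Mei: 1/2; Frank–Alice: 1/2; Frank–Emil: 1; Frank–Mei: 1; Alice–Emil: 1/2; Alice–Mei: 1/2.
All other pairs contribute 0.
Summing the contributions gives betweenness(Halim) = 5.

5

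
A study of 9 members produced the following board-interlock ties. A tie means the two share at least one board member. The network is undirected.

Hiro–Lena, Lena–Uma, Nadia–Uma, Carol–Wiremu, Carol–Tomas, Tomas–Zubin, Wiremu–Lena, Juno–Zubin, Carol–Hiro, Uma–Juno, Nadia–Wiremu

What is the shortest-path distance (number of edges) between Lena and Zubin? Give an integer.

One shortest route is Lena – Uma – Juno – Zubin, which uses 3 edges, and at distance 2 from Lena we only reach {Carol, Juno, Nadia}, which does not include Zubin. So d(Lena,Zubin) = 3.

3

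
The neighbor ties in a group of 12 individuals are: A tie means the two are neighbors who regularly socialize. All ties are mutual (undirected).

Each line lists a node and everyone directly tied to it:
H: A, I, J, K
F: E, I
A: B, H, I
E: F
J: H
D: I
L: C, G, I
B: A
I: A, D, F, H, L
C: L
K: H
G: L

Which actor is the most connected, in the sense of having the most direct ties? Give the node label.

I

Degrees — A:3, B:1, C:1, D:1, E:1, F:2, G:1, H:4, I:5, J:1, K:1, L:3.
The maximum is 5, attained only by I.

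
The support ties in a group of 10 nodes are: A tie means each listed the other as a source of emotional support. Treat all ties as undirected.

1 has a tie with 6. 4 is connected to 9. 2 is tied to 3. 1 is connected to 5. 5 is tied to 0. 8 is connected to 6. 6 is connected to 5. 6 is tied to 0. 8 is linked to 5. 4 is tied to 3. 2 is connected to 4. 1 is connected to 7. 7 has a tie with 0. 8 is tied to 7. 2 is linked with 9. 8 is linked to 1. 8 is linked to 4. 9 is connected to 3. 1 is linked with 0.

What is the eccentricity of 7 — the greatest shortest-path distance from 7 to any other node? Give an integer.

3

Distances from 7: 0:1, 1:1, 2:3, 3:3, 4:2, 5:2, 6:2, 8:1, 9:3.
The largest is 3 (to 9, 2, and 3), so the eccentricity of 7 is 3.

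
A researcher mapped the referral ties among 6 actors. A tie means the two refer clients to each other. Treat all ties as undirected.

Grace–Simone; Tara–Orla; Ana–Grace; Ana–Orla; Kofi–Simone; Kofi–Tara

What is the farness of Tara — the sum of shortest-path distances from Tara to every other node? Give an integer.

9

Distances from Tara: Ana:2, Grace:3, Kofi:1, Orla:1, Simone:2.
Sum = 2 + 3 + 1 + 1 + 2 = 9.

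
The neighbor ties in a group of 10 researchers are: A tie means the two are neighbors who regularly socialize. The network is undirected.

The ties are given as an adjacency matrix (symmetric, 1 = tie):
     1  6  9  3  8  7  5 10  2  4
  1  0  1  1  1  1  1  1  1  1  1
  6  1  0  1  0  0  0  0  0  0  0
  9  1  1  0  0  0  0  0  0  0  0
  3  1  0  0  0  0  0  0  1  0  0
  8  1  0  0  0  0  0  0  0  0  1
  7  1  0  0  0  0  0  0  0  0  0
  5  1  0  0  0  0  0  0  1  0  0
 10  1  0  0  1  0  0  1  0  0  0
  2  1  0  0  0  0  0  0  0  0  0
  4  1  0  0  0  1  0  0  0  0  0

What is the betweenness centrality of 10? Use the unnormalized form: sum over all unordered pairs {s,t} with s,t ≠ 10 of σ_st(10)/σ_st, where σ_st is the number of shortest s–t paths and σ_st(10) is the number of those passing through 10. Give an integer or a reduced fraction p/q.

Pairs whose geodesics pass through 10 — 3–5: 1/2.
All other pairs contribute 0.
Summing the contributions gives betweenness(10) = 1/2.

1/2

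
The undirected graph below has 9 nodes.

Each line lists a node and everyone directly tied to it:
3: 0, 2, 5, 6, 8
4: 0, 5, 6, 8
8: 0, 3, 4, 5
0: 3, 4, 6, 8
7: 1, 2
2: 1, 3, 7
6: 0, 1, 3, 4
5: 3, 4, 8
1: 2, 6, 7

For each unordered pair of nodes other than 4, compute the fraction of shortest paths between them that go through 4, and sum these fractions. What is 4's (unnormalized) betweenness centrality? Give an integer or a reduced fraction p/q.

Pairs whose geodesics pass through 4 — 0–5: 1/3; 8–6: 1/3; 8–1: 1/4; 6–5: 1/2; 5–1: 1/3.
All other pairs contribute 0.
Summing the contributions gives betweenness(4) = 7/4.

7/4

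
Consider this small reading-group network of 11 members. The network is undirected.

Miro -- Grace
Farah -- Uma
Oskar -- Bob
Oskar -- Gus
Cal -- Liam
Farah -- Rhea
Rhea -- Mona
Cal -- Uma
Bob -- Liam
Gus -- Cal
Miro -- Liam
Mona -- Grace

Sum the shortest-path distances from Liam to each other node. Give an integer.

21

Distances from Liam: Bob:1, Cal:1, Farah:3, Grace:2, Gus:2, Miro:1, Mona:3, Oskar:2, Rhea:4, Uma:2.
Sum = 1 + 1 + 3 + 2 + 2 + 1 + 3 + 2 + 4 + 2 = 21.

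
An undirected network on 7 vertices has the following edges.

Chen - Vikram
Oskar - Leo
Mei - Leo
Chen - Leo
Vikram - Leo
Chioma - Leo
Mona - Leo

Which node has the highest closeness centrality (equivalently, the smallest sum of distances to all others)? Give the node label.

Leo

Farness (sum of distances to all others) for each node — Chen:10, Chioma:11, Leo:6, Mei:11, Mona:11, Oskar:11, Vikram:10.
The smallest farness is 6, for Leo, so Leo has the highest closeness.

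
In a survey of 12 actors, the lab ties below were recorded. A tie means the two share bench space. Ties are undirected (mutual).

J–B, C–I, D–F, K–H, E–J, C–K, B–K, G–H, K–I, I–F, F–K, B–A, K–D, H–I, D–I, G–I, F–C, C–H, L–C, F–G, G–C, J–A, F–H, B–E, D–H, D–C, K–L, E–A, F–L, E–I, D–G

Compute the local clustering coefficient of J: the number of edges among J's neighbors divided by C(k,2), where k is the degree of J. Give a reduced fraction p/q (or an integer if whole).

1

J's neighbors: A, B, and E (k = 3).
Possible neighbor pairs: C(3,2) = 3. Edges among them: A–B, A–E, B–E → e = 3.
Clustering(J) = 3/3 = 1.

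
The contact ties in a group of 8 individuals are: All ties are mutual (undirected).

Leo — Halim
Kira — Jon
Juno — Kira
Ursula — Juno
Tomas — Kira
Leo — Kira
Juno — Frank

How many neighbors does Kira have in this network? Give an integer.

Kira is directly tied to Jon, Juno, Leo, and Tomas. That is 4 neighbors, so the degree of Kira is 4.

4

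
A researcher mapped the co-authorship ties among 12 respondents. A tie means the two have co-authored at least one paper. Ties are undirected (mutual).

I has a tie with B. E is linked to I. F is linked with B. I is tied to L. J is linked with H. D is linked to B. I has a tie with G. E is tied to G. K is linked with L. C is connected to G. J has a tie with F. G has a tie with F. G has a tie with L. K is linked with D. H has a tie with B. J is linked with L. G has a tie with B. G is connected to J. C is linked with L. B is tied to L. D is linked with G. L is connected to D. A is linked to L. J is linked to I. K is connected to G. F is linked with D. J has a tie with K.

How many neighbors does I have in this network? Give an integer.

I is directly tied to B, E, G, J, and L. That is 5 neighbors, so the degree of I is 5.

5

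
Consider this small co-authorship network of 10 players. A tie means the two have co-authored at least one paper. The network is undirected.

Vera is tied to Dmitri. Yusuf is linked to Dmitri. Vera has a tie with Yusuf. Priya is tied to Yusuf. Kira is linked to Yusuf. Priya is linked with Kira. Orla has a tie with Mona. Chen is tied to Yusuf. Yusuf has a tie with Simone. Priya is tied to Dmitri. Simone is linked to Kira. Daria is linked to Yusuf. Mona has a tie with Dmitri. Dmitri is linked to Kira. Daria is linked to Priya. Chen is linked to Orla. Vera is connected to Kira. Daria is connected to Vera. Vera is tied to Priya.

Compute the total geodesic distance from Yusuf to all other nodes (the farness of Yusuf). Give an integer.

Distances from Yusuf: Chen:1, Daria:1, Dmitri:1, Kira:1, Mona:2, Orla:2, Priya:1, Simone:1, Vera:1.
Sum = 1 + 1 + 1 + 1 + 2 + 2 + 1 + 1 + 1 = 11.

11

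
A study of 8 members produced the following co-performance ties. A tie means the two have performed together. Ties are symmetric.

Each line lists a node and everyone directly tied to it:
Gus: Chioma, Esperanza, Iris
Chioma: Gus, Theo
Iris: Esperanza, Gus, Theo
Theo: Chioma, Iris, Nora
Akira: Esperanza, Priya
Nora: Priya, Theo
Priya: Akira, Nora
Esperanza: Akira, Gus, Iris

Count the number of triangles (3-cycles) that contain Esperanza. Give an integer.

1

Esperanza's neighbors: Akira, Gus, and Iris.
Neighbor pairs that are themselves tied: Esperanza–Gus–Iris. Each forms one triangle with Esperanza, for 1 in total.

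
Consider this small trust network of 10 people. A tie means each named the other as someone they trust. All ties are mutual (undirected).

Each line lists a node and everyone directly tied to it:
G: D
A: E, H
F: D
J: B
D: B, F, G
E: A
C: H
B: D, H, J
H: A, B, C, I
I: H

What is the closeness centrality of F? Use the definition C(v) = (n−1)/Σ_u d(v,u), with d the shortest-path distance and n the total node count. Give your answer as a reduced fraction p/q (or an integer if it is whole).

9/28

Distances from F: A:4, B:2, C:4, D:1, E:5, G:2, H:3, I:4, J:3. Sum = 28.
n = 10, so closeness = 9/28.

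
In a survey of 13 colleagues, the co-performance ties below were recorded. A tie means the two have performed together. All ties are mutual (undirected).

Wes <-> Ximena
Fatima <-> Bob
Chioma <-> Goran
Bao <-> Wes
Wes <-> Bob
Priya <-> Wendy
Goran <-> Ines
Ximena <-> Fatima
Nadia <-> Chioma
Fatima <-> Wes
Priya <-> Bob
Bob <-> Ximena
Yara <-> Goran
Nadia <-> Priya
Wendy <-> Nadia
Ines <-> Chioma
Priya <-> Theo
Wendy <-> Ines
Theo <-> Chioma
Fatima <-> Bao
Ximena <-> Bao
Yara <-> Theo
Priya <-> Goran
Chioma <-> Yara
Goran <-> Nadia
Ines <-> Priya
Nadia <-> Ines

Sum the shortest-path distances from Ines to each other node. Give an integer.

24

Distances from Ines: Bao:4, Bob:2, Chioma:1, Fatima:3, Goran:1, Nadia:1, Priya:1, Theo:2, Wendy:1, Wes:3, Ximena:3, Yara:2.
Sum = 4 + 2 + 1 + 3 + 1 + 1 + 1 + 2 + 1 + 3 + 3 + 2 = 24.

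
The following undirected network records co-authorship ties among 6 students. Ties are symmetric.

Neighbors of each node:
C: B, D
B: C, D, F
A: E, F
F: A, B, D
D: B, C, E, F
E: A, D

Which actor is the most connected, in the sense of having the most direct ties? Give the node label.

Degrees — A:2, B:3, C:2, D:4, E:2, F:3.
The maximum is 4, attained only by D.

D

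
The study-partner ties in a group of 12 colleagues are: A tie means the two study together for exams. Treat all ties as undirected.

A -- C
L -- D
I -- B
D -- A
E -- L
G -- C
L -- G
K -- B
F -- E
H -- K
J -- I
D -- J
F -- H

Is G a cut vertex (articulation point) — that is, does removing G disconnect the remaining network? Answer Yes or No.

No

Even without G, every remaining node can still reach every other (the residual graph is connected), so G is not a cut vertex.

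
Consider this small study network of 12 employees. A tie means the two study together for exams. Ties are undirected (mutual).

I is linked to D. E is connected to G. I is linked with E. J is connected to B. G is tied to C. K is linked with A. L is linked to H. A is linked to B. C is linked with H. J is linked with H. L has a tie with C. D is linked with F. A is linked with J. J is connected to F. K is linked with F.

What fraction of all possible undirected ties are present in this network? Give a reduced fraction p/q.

5/22

There are 15 edges and 12 nodes, so the maximum possible is C(12,2) = 66.
Density = 15/66 = 5/22.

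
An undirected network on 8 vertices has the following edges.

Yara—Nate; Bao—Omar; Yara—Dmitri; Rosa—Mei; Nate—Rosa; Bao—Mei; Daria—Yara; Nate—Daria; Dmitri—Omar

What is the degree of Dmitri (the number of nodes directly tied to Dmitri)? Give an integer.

2

Dmitri is directly tied to Omar and Yara. That is 2 neighbors, so the degree of Dmitri is 2.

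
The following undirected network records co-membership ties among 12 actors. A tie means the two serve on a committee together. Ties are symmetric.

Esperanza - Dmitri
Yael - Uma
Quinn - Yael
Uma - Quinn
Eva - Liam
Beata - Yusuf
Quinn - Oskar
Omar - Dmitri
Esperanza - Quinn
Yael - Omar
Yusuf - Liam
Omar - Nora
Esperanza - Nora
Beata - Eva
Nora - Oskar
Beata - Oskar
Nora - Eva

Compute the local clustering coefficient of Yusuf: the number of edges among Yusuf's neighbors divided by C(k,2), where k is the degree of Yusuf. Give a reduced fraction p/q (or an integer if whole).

0

Yusuf's neighbors: Beata and Liam (k = 2).
Possible neighbor pairs: C(2,2) = 1. Edges among them: none → e = 0.
Clustering(Yusuf) = 0/1.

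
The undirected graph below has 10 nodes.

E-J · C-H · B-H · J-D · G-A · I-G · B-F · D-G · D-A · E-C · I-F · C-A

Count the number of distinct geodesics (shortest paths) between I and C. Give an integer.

The shortest distance is 3, and the only length-3 path is I–G–A–C. So there is exactly 1 shortest path.

1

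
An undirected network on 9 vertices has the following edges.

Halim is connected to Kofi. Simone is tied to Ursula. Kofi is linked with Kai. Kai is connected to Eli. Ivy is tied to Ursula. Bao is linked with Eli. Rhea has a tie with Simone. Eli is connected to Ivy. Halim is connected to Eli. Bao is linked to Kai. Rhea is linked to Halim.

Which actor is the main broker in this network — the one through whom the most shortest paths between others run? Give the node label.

Eli

Unnormalized betweenness of each node: Bao:0, Eli:37/3, Halim:53/6, Ivy:11/2, Kai:7/3, Kofi:4/3, Rhea:9/2, Simone:7/3, Ursula:17/6.
Eli has the largest value, 37/3, making it the main broker — the node through which the most shortest paths run.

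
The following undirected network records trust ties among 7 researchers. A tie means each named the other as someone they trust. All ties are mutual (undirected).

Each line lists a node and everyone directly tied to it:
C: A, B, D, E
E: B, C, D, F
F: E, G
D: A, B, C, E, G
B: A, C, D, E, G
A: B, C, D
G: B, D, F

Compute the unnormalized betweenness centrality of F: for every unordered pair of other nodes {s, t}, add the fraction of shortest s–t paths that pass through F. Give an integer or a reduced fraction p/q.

1/3

Pairs whose geodesics pass through F — G–E: 1/3.
All other pairs contribute 0.
Summing the contributions gives betweenness(F) = 1/3.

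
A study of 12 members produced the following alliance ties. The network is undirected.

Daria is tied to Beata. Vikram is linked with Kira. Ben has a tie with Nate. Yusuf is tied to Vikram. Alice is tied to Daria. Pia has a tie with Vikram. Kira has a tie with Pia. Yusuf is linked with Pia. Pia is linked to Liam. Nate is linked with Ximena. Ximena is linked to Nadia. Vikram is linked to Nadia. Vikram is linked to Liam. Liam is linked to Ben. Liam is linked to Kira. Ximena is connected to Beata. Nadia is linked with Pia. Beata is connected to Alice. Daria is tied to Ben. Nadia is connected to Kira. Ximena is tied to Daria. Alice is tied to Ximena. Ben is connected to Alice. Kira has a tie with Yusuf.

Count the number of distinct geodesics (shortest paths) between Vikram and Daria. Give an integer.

The shortest distance is 3. The length-3 paths are: Vikram–Liam–Ben–Daria; Vikram–Nadia–Ximena–Daria.
That gives 2 distinct shortest paths.

2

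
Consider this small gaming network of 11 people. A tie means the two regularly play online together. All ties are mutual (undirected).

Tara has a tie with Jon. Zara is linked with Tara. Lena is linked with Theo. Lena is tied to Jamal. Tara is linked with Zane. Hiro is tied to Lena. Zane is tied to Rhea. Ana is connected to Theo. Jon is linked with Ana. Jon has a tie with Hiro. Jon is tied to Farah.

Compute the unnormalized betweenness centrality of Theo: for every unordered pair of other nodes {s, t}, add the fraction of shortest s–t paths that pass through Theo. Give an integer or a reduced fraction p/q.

2

Pairs whose geodesics pass through Theo — Jamal–Ana: 1; Lena–Ana: 1.
All other pairs contribute 0.
Summing the contributions gives betweenness(Theo) = 2.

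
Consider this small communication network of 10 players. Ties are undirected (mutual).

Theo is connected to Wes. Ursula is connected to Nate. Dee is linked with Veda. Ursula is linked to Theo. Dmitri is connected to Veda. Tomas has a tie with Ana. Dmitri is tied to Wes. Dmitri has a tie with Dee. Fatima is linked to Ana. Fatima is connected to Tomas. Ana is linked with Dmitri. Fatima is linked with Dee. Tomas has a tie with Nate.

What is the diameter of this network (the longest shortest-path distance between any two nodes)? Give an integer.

Eccentricity of each node (its greatest distance to any other): Ana:3, Dee:4, Dmitri:3, Fatima:4, Nate:4, Theo:4, Tomas:3, Ursula:4, Veda:4, Wes:3.
The maximum eccentricity is 4, realized for instance by the pair Veda–Nate via Veda – Dee – Fatima – Tomas – Nate. So the diameter is 4.

4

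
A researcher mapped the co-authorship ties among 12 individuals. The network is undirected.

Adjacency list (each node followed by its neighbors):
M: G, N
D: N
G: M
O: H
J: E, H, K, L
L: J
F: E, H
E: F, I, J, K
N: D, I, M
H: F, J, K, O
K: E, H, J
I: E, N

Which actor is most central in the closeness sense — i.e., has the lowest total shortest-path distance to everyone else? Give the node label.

E

Farness (sum of distances to all others) for each node — D:39, E:23, F:29, G:47, H:31, I:25, J:26, K:27, L:36, M:37, N:29, O:41.
The smallest farness is 23, for E, so E has the highest closeness.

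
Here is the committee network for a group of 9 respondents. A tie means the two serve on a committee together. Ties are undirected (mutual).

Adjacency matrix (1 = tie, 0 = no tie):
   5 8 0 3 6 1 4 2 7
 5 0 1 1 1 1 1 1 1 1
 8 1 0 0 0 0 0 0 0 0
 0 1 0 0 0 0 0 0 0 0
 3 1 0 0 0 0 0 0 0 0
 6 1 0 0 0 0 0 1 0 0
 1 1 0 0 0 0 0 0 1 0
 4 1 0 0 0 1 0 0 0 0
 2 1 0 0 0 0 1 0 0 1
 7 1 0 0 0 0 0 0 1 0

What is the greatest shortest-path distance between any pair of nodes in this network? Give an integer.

Eccentricity of each node (its greatest distance to any other): 0:2, 1:2, 2:2, 3:2, 4:2, 5:1, 6:2, 7:2, 8:2.
The maximum eccentricity is 2, realized for instance by the pair 8–0 via 8 – 5 – 0. So the diameter is 2.

2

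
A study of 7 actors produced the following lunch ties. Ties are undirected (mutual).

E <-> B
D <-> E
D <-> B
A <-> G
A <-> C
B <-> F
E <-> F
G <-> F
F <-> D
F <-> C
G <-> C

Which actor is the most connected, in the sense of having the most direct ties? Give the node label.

Degrees — A:2, B:3, C:3, D:3, E:3, F:5, G:3.
The maximum is 5, attained only by F.

F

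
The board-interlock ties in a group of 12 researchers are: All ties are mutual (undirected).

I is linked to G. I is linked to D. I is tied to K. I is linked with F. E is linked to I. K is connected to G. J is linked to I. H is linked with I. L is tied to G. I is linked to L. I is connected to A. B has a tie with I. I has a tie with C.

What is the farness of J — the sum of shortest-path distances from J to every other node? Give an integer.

Distances from J: A:2, B:2, C:2, D:2, E:2, F:2, G:2, H:2, I:1, K:2, L:2.
Sum = 2 + 2 + 2 + 2 + 2 + 2 + 2 + 2 + 1 + 2 + 2 = 21.

21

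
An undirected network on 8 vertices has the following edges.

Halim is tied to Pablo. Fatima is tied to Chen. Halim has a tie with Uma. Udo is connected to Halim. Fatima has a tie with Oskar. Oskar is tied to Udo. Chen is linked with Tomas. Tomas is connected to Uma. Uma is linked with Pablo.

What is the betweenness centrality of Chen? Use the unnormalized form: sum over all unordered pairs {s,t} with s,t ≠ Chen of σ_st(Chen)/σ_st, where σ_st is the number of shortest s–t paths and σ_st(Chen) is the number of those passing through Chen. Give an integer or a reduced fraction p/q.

Pairs whose geodesics pass through Chen — Pablo–Fatima: 1/2; Uma–Fatima: 1; Tomas–Fatima: 1; Tomas–Oskar: 1.
All other pairs contribute 0.
Summing the contributions gives betweenness(Chen) = 7/2.

7/2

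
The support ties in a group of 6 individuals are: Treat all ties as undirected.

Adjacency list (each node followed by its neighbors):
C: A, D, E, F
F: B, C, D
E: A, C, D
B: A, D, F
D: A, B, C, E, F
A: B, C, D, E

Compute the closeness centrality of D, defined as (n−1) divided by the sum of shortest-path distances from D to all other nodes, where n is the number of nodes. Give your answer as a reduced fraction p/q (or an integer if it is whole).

1

Distances from D: A:1, B:1, C:1, E:1, F:1. Sum = 5.
n = 6, so closeness = 5/5 = 1.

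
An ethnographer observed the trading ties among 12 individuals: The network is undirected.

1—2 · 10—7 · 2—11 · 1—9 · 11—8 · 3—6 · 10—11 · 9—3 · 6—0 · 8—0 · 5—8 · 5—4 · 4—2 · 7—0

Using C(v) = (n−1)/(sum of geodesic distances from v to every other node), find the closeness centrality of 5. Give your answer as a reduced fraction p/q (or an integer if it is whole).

11/28

Distances from 5: 0:2, 1:3, 2:2, 3:4, 4:1, 6:3, 7:3, 8:1, 9:4, 10:3, 11:2. Sum = 28.
n = 12, so closeness = 11/28.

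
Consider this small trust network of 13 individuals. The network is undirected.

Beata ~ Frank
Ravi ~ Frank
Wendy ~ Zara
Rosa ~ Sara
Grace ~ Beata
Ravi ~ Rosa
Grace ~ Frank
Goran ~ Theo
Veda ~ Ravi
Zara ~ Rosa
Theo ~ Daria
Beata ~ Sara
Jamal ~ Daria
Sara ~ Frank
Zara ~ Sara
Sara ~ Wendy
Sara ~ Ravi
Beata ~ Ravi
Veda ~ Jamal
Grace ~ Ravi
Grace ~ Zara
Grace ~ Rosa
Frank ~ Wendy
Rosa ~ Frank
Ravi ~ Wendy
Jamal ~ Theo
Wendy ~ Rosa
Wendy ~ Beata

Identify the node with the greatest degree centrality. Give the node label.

Degrees — Beata:5, Daria:2, Frank:6, Goran:1, Grace:5, Jamal:3, Ravi:7, Rosa:6, Sara:6, Theo:3, Veda:2, Wendy:6, Zara:4.
The maximum is 7, attained only by Ravi.

Ravi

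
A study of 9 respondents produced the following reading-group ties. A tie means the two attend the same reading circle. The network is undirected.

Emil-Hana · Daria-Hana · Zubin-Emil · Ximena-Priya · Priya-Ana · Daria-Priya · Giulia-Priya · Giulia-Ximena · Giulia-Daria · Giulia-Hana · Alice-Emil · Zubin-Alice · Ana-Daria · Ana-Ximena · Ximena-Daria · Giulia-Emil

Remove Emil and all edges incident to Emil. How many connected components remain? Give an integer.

Without Emil, the remaining ties split the others into: {Alice, Zubin}; {Ana, Daria, Giulia, Hana, Priya, Ximena}.
That's 2 separate components.

2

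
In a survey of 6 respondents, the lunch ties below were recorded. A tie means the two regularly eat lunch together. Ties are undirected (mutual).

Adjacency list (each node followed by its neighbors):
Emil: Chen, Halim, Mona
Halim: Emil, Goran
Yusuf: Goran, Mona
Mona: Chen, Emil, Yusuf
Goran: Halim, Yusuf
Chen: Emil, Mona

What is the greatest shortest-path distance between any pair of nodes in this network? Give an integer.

3

Eccentricity of each node (its greatest distance to any other): Chen:3, Emil:2, Goran:3, Halim:2, Mona:2, Yusuf:2.
The maximum eccentricity is 3, realized for instance by the pair Chen–Goran via Chen – Mona – Yusuf – Goran. So the diameter is 3.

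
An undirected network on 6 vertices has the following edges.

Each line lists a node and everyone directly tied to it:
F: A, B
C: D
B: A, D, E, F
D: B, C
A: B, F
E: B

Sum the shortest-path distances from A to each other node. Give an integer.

9

Distances from A: B:1, C:3, D:2, E:2, F:1.
Sum = 1 + 3 + 2 + 2 + 1 = 9.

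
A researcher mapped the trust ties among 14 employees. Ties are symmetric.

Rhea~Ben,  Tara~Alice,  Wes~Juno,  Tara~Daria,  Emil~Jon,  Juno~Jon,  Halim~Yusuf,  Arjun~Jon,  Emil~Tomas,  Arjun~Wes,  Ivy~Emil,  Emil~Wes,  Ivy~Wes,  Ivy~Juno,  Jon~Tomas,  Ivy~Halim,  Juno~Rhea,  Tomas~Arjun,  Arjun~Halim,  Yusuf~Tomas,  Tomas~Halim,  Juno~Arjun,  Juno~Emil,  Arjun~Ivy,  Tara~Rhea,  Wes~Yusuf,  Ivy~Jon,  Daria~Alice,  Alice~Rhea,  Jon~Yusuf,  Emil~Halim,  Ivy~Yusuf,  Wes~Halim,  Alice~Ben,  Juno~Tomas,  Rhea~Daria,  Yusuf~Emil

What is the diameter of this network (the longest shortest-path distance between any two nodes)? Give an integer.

Eccentricity of each node (its greatest distance to any other): Alice:4, Arjun:3, Ben:4, Daria:4, Emil:3, Halim:4, Ivy:3, Jon:3, Juno:2, Rhea:3, Tara:4, Tomas:3, Wes:3, Yusuf:4.
The maximum eccentricity is 4, realized for instance by the pair Halim–Ben via Halim – Tomas – Juno – Rhea – Ben. So the diameter is 4.

4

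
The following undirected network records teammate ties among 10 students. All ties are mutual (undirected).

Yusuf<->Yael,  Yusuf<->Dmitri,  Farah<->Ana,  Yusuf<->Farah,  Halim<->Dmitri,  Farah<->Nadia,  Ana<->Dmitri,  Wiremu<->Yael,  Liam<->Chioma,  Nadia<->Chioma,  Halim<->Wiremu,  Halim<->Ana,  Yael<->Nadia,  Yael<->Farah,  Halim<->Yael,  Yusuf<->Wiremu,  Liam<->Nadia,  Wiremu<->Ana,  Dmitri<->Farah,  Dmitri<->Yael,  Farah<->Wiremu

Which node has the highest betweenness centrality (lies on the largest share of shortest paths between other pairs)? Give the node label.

Nadia

Unnormalized betweenness of each node: Ana:9/20, Chioma:0, Dmitri:7/6, Farah:497/60, Halim:9/20, Liam:0, Nadia:14, Wiremu:7/6, Yael:497/60, Yusuf:1/5.
Nadia has the largest value, 14, making it the main broker — the node through which the most shortest paths run.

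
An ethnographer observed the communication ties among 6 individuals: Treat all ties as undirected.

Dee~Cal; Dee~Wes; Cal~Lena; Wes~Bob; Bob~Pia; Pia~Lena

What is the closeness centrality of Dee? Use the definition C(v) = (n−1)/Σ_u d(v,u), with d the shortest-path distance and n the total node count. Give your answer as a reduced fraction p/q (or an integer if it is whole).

Distances from Dee: Bob:2, Cal:1, Lena:2, Pia:3, Wes:1. Sum = 9.
n = 6, so closeness = 5/9.

5/9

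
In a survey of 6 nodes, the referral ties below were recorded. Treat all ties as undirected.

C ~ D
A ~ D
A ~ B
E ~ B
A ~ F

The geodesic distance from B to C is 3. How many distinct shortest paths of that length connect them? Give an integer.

1

The shortest distance is 3, and the only length-3 path is B–A–D–C. So there is exactly 1 shortest path.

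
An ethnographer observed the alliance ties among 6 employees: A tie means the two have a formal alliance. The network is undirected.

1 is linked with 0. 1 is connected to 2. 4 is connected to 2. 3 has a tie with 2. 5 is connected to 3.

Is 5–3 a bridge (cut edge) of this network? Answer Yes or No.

Without the 5–3 edge there is no alternate route between 5 and 3, so the network disconnects. It is a bridge.

Yes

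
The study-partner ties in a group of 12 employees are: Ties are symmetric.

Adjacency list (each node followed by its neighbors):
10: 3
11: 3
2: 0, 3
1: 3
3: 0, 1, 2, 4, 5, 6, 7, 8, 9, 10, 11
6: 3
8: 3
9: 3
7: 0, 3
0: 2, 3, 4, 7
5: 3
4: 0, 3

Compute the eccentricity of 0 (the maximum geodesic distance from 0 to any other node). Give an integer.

2

Distances from 0: 1:2, 2:1, 3:1, 4:1, 5:2, 6:2, 7:1, 8:2, 9:2, 10:2, 11:2.
The largest is 2 (to 11, 6, 9, 8, 5, 10, and 1), so the eccentricity of 0 is 2.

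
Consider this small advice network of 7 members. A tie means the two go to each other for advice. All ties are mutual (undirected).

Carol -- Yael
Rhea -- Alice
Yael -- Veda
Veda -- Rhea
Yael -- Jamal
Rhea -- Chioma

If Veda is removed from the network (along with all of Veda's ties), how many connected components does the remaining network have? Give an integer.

Without Veda, the remaining ties split the others into: {Alice, Chioma, Rhea}; {Carol, Jamal, Yael}.
That's 2 separate components.

2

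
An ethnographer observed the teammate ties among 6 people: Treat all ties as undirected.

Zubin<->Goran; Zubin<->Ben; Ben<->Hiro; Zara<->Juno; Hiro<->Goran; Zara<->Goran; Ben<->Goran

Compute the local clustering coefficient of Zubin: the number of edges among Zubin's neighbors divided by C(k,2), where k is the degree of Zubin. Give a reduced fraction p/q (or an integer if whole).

Zubin's neighbors: Ben and Goran (k = 2).
Possible neighbor pairs: C(2,2) = 1. Edges among them: Ben–Goran → e = 1.
Clustering(Zubin) = 1/1.

1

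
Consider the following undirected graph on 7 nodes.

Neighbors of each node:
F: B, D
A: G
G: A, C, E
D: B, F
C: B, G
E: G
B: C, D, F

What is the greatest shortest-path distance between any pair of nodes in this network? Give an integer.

4

Eccentricity of each node (its greatest distance to any other): A:4, B:3, C:2, D:4, E:4, F:4, G:3.
The maximum eccentricity is 4, realized for instance by the pair A–F via A – G – C – B – F. So the diameter is 4.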